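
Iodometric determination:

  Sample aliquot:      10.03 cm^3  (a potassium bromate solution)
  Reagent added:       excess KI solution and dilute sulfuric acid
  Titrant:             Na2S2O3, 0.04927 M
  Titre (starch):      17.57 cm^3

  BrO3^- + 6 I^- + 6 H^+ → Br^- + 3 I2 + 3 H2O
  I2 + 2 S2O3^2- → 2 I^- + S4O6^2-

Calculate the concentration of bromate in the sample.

n(S2O3^2-) = 0.01757 × 0.04927 = 8.657 × 10^-4 mol
n(I2) = n(S2O3^2-)/2 = 4.328 × 10^-4 mol
From the 1:3 ratio, n(BrO3^-) in the aliquot = 1/3 × 4.328 × 10^-4 = 1.443 × 10^-4 mol
[BrO3^-] = 1.443 × 10^-4 / 0.01003 = 0.01438 mol/L

0.01438 M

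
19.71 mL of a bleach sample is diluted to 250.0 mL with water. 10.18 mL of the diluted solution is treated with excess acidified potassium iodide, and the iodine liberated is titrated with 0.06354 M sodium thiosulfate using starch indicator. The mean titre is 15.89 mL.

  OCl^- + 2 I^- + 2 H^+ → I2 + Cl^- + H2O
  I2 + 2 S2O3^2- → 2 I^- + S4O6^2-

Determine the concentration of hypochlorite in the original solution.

n(S2O3^2-) = 0.01589 × 0.06354 = 1.010 × 10^-3 mol
n(I2) = n(S2O3^2-)/2 = 5.048 × 10^-4 mol
n(OCl^-) in the aliquot = 5.048 × 10^-4 mol (1:1 ratio)
[OCl^-]_dilute = 5.048 × 10^-4 / 0.01018 = 0.04959 mol/L
[OCl^-]_original = 0.04959 × 250.0/19.71 = 0.6290 mol/L

0.6290 M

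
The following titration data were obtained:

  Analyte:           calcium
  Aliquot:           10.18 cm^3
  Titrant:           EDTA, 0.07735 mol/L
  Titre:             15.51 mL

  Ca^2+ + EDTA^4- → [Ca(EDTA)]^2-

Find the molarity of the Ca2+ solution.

n(EDTA) = 0.01551 L × 0.07735 mol/L = 1.200 × 10^-3 mol
n(Ca2+) = 1.200 × 10^-3 mol (1:1 mole ratio)
[Ca2+] = 1.200 × 10^-3 mol / 0.01018 L = 0.1178 mol/L

0.1178 mol/L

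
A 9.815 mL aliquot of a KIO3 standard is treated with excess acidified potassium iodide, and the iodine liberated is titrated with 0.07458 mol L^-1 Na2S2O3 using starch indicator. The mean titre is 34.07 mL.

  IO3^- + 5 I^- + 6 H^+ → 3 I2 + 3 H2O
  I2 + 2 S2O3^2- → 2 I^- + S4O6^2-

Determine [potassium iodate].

0.04315 mol/L

n(S2O3^2-) = 0.03407 × 0.07458 = 2.541 × 10^-3 mol
n(I2) = n(S2O3^2-)/2 = 1.270 × 10^-3 mol
From the 1:3 ratio, n(IO3^-) in the aliquot = 1/3 × 1.270 × 10^-3 = 4.235 × 10^-4 mol
[IO3^-] = 4.235 × 10^-4 / 0.009815 = 0.04315 mol/L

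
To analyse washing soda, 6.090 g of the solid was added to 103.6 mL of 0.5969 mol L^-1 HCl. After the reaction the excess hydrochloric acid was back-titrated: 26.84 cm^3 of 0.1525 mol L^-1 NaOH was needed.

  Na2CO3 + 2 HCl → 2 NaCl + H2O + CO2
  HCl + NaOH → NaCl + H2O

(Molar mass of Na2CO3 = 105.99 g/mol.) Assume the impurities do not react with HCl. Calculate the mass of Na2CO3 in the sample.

3.060 g

n(HCl) added = 0.1036 × 0.5969 = 0.06184 mol
n(NaOH) used in back-titration = 0.02684 × 0.1525 = 4.093 × 10^-3 mol
n(HCl) left over = 4.093 × 10^-3 mol (1:1 ratio)
n(HCl) consumed by analyte = 0.06184 − 4.093 × 10^-3 = 0.05775 mol
From the 1:2 ratio, n(Na2CO3) = 1/2 × 0.05775 = 0.02887 mol
mass of Na2CO3 = 0.02887 × 105.99 = 3.060 g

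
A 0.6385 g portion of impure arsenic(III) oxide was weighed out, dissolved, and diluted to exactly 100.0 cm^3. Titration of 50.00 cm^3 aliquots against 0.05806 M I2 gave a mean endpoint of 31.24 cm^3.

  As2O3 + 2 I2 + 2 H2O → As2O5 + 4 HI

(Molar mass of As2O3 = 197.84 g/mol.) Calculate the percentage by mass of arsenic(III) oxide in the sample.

56.20 %

n(I2) per titration = 0.03124 × 0.05806 = 1.814 × 10^-3 mol
From the 1:2 ratio, n(As2O3) in each aliquot = 1/2 × 1.814 × 10^-3 = 9.069 × 10^-4 mol
n(As2O3) in the whole flask = 9.069 × 10^-4 × 100.0/50.00 = 1.814 × 10^-3 mol
mass of As2O3 = 1.814 × 10^-3 × 197.84 = 0.3588 g
% As2O3 = 0.3588 / 0.6385 × 100 = 56.20 %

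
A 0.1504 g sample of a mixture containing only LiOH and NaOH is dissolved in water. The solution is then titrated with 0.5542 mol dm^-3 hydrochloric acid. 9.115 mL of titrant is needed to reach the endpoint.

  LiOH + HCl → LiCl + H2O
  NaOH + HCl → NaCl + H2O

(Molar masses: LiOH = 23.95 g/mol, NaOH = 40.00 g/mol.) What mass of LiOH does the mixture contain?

0.07709 g

n(HCl) = 0.009115 × 0.5542 = 5.052 × 10^-3 mol
Let x = n(LiOH), y = n(NaOH).
Titrant: 1x + 1y = 5.052 × 10^-3;  mass: 23.95x + 40.00y = 0.1504
Solving, x = 3.219 × 10^-3 mol, y = 1.833 × 10^-3 mol
mass of LiOH = 3.219 × 10^-3 × 23.95 = 0.07709 g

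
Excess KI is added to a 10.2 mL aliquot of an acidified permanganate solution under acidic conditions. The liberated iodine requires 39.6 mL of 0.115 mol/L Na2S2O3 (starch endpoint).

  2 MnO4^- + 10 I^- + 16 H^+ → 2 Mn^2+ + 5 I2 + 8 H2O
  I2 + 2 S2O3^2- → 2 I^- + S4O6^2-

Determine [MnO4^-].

n(S2O3^2-) = 0.0396 × 0.115 = 4.55 × 10^-3 mol
n(I2) = n(S2O3^2-)/2 = 2.28 × 10^-3 mol
From the 2:5 ratio, n(MnO4^-) in the aliquot = 2/5 × 2.28 × 10^-3 = 9.11 × 10^-4 mol
[MnO4^-] = 9.11 × 10^-4 / 0.0102 = 0.0893 mol/L

0.0893 mol/L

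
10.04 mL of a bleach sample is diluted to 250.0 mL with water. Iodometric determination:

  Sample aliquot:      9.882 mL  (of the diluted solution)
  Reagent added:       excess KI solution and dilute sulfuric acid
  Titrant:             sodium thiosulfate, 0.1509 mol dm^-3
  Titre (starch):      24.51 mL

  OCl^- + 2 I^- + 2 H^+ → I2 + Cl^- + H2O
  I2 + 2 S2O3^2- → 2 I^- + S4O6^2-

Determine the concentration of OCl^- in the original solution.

n(S2O3^2-) = 0.02451 × 0.1509 = 3.699 × 10^-3 mol
n(I2) = n(S2O3^2-)/2 = 1.849 × 10^-3 mol
n(OCl^-) in the aliquot = 1.849 × 10^-3 mol (1:1 ratio)
[OCl^-]_dilute = 1.849 × 10^-3 / 0.009882 = 0.1871 mol/L
[OCl^-]_original = 0.1871 × 250.0/10.04 = 4.660 mol/L

4.660 mol/L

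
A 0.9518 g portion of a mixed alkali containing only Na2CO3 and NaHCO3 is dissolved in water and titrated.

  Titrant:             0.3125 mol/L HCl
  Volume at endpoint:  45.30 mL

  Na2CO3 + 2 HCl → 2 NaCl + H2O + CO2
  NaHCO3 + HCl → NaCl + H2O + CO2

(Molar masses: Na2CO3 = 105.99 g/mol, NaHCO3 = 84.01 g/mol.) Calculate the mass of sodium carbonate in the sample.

0.4058 g

n(HCl) = 0.04530 × 0.3125 = 0.01416 mol
Let x = n(Na2CO3), y = n(NaHCO3).
Titrant: 2x + 1y = 0.01416;  mass: 105.99x + 84.01y = 0.9518
Solving, x = 3.828 × 10^-3 mol, y = 6.500 × 10^-3 mol
mass of Na2CO3 = 3.828 × 10^-3 × 105.99 = 0.4058 g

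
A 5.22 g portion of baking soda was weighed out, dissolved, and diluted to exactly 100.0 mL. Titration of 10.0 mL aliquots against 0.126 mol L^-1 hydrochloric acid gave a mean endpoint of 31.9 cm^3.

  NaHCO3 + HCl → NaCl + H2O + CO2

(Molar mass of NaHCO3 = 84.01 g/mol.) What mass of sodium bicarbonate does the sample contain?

3.38 g

n(HCl) per titration = 0.0319 × 0.126 = 4.02 × 10^-3 mol
n(NaHCO3) in each aliquot = 4.02 × 10^-3 mol (1:1 ratio)
n(NaHCO3) in the whole flask = 4.02 × 10^-3 × 100.0/10.0 = 0.0402 mol
mass of NaHCO3 = 0.0402 × 84.01 = 3.38 g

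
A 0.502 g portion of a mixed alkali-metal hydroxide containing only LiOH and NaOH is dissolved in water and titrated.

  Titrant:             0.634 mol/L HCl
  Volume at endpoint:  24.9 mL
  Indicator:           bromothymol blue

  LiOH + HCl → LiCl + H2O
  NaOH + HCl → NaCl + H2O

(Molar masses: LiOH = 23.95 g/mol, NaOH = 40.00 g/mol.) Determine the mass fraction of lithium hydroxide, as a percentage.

38.5 %

n(HCl) = 0.0249 × 0.634 = 0.0158 mol
Let x = n(LiOH), y = n(NaOH).
Titrant: 1x + 1y = 0.0158;  mass: 23.95x + 40.00y = 0.502
Solving, x = 8.07 × 10^-3 mol, y = 7.72 × 10^-3 mol
mass of LiOH = 8.07 × 10^-3 × 23.95 = 0.193 g
% LiOH = 0.193 / 0.502 × 100 = 38.5 %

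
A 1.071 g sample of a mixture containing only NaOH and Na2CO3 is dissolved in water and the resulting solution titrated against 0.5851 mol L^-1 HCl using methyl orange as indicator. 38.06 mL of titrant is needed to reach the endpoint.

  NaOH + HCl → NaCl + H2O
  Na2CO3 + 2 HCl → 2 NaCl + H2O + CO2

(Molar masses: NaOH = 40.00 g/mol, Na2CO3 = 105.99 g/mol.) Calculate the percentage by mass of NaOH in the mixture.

n(HCl) = 0.03806 × 0.5851 = 0.02227 mol
Let x = n(NaOH), y = n(Na2CO3).
Titrant: 1x + 2y = 0.02227;  mass: 40.00x + 105.99y = 1.071
Solving, x = 8.399 × 10^-3 mol, y = 6.935 × 10^-3 mol
mass of NaOH = 8.399 × 10^-3 × 40.00 = 0.3359 g
% NaOH = 0.3359 / 1.071 × 100 = 31.37 %

31.37 %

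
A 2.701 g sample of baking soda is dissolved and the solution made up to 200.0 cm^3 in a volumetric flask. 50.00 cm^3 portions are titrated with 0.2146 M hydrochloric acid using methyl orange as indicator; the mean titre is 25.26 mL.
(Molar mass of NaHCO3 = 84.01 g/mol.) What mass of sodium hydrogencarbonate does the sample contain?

NaHCO3 + HCl → NaCl + H2O + CO2
n(HCl) per titration = 0.02526 × 0.2146 = 5.421 × 10^-3 mol
n(NaHCO3) in each aliquot = 5.421 × 10^-3 mol (1:1 ratio)
n(NaHCO3) in the whole flask = 5.421 × 10^-3 × 200.0/50.00 = 0.02168 mol
mass of NaHCO3 = 0.02168 × 84.01 = 1.822 g

1.822 g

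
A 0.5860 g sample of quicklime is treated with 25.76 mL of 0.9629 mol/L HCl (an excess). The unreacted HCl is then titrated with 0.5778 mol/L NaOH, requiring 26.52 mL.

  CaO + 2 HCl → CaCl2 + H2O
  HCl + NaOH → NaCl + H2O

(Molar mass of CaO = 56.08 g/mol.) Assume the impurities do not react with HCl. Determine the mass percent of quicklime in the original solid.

45.37 %

n(HCl) added = 0.02576 × 0.9629 = 0.02480 mol
n(NaOH) used in back-titration = 0.02652 × 0.5778 = 0.01532 mol
n(HCl) left over = 0.01532 mol (1:1 ratio)
n(HCl) consumed by analyte = 0.02480 − 0.01532 = 9.481 × 10^-3 mol
From the 1:2 ratio, n(CaO) = 1/2 × 9.481 × 10^-3 = 4.741 × 10^-3 mol
mass of CaO = 4.741 × 10^-3 × 56.08 = 0.2658 g
% CaO = 0.2658 / 0.5860 × 100 = 45.37 %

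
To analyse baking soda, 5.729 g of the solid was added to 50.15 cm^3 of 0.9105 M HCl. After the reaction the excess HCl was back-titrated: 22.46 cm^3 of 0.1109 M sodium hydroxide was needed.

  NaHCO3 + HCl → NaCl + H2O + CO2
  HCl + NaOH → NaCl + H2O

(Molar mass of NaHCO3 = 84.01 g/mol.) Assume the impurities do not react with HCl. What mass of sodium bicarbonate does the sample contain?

n(HCl) added = 0.05015 × 0.9105 = 0.04566 mol
n(NaOH) used in back-titration = 0.02246 × 0.1109 = 2.491 × 10^-3 mol
n(HCl) left over = 2.491 × 10^-3 mol (1:1 ratio)
n(HCl) consumed by analyte = 0.04566 − 2.491 × 10^-3 = 0.04317 mol
n(NaHCO3) = 0.04317 mol (1:1 ratio)
mass of NaHCO3 = 0.04317 × 84.01 = 3.627 g

3.627 g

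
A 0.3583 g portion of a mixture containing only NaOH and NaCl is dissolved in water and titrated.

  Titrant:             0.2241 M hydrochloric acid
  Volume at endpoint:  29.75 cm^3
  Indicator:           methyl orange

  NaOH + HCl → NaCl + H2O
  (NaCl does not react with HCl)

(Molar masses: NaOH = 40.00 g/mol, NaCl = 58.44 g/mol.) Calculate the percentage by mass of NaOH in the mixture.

74.43 %

n(HCl) = 0.02975 × 0.2241 = 6.667 × 10^-3 mol
Let x = n(NaOH), y = n(NaCl).
Titrant: 1x = 6.667 × 10^-3;  mass: 40.00x + 58.44y = 0.3583
Solving, x = 6.667 × 10^-3 mol, y = 1.568 × 10^-3 mol
mass of NaOH = 6.667 × 10^-3 × 40.00 = 0.2667 g
% NaOH = 0.2667 / 0.3583 × 100 = 74.43 %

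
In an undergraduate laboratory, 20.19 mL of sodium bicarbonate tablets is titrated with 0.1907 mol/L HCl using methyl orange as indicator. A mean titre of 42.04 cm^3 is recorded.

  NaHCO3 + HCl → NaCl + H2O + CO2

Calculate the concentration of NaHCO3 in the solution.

0.3971 mol/L

n(HCl) = 0.04204 L × 0.1907 mol/L = 8.017 × 10^-3 mol
n(NaHCO3) = 8.017 × 10^-3 mol (1:1 mole ratio)
[NaHCO3] = 8.017 × 10^-3 mol / 0.02019 L = 0.3971 mol/L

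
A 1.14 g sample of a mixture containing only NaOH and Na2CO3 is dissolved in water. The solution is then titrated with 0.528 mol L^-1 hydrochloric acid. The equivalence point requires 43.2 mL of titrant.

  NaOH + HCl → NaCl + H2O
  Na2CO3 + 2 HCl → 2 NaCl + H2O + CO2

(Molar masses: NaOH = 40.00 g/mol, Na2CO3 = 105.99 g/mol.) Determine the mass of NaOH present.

0.212 g

n(HCl) = 0.0432 × 0.528 = 0.0228 mol
Let x = n(NaOH), y = n(Na2CO3).
Titrant: 1x + 2y = 0.0228;  mass: 40.00x + 105.99y = 1.14
Solving, x = 5.29 × 10^-3 mol, y = 8.76 × 10^-3 mol
mass of NaOH = 5.29 × 10^-3 × 40.00 = 0.212 g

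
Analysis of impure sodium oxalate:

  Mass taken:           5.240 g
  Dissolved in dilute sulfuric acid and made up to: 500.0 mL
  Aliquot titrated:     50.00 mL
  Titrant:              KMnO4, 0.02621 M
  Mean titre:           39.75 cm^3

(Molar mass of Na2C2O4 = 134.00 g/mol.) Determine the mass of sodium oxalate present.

2 MnO4^- + 5 C2O4^2- + 16 H^+ → 2 Mn^2+ + 10 CO2 + 8 H2O
n(KMnO4) per titration = 0.03975 × 0.02621 = 1.042 × 10^-3 mol
From the 5:2 ratio, n(Na2C2O4) in each aliquot = 5/2 × 1.042 × 10^-3 = 2.605 × 10^-3 mol
n(Na2C2O4) in the whole flask = 2.605 × 10^-3 × 500.0/50.00 = 0.02605 mol
mass of Na2C2O4 = 0.02605 × 134.00 = 3.490 g

3.490 g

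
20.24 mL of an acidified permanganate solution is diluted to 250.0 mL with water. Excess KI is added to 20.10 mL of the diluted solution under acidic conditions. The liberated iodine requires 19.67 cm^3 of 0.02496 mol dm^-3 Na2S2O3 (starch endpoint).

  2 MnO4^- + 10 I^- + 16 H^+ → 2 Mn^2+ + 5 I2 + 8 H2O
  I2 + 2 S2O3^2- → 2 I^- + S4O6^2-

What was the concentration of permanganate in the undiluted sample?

n(S2O3^2-) = 0.01967 × 0.02496 = 4.910 × 10^-4 mol
n(I2) = n(S2O3^2-)/2 = 2.455 × 10^-4 mol
From the 2:5 ratio, n(MnO4^-) in the aliquot = 2/5 × 2.455 × 10^-4 = 9.819 × 10^-5 mol
[MnO4^-]_dilute = 9.819 × 10^-5 / 0.02010 = 0.004885 mol/L
[MnO4^-]_original = 0.004885 × 250.0/20.24 = 0.06034 mol/L

0.06034 mol/L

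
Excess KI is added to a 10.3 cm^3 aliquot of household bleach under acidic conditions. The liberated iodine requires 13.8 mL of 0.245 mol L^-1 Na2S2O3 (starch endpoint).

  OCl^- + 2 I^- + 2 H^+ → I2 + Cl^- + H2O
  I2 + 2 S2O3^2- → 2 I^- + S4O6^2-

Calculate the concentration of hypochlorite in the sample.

0.164 mol/L

n(S2O3^2-) = 0.0138 × 0.245 = 3.38 × 10^-3 mol
n(I2) = n(S2O3^2-)/2 = 1.69 × 10^-3 mol
n(OCl^-) in the aliquot = 1.69 × 10^-3 mol (1:1 ratio)
[OCl^-] = 1.69 × 10^-3 / 0.0103 = 0.164 mol/L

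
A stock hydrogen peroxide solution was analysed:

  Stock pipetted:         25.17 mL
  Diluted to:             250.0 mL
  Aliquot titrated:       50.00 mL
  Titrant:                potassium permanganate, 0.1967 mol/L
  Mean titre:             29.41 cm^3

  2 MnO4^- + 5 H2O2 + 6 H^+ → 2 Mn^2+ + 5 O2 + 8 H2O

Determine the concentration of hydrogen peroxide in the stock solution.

n(KMnO4) = 0.02941 × 0.1967 = 5.785 × 10^-3 mol
From the 5:2 ratio, n(H2O2) in the aliquot = 5/2 × 5.785 × 10^-3 = 0.01446 mol
[H2O2]_dilute = 0.01446 / 0.05000 = 0.2892 mol/L
Dilution factor = 250.0 / 25.17 = 9.932
[H2O2]_stock = 0.2892 × 9.932 = 2.873 mol/L

2.873 mol/L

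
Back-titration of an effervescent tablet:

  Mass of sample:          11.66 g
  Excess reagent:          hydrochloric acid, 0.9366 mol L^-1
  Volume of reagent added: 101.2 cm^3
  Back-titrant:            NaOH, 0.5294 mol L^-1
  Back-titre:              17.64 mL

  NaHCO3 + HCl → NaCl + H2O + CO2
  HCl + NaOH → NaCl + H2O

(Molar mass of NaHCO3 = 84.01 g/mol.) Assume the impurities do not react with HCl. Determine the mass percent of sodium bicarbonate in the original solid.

n(HCl) added = 0.1012 × 0.9366 = 0.09478 mol
n(NaOH) used in back-titration = 0.01764 × 0.5294 = 9.339 × 10^-3 mol
n(HCl) left over = 9.339 × 10^-3 mol (1:1 ratio)
n(HCl) consumed by analyte = 0.09478 − 9.339 × 10^-3 = 0.08545 mol
n(NaHCO3) = 0.08545 mol (1:1 ratio)
mass of NaHCO3 = 0.08545 × 84.01 = 7.178 g
% NaHCO3 = 7.178 / 11.66 × 100 = 61.56 %

61.56 %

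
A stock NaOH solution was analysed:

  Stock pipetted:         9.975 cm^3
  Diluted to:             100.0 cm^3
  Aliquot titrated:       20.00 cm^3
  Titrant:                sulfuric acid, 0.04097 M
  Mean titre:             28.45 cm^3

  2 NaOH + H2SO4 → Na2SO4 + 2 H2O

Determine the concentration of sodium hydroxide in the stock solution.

1.169 M

n(H2SO4) = 0.02845 × 0.04097 = 1.166 × 10^-3 mol
From the 2:1 ratio, n(NaOH) in the aliquot = 2/1 × 1.166 × 10^-3 = 2.331 × 10^-3 mol
[NaOH]_dilute = 2.331 × 10^-3 / 0.02000 = 0.1166 mol/L
Dilution factor = 100.0 / 9.975 = 10.03
[NaOH]_stock = 0.1166 × 10.03 = 1.169 mol/L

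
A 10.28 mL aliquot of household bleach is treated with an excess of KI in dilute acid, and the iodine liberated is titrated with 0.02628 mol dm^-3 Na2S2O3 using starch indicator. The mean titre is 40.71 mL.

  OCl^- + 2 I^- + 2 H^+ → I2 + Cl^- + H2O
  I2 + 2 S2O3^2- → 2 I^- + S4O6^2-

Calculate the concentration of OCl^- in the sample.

n(S2O3^2-) = 0.04071 × 0.02628 = 1.070 × 10^-3 mol
n(I2) = n(S2O3^2-)/2 = 5.349 × 10^-4 mol
n(OCl^-) in the aliquot = 5.349 × 10^-4 mol (1:1 ratio)
[OCl^-] = 5.349 × 10^-4 / 0.01028 = 0.05204 mol/L

0.05204 mol/L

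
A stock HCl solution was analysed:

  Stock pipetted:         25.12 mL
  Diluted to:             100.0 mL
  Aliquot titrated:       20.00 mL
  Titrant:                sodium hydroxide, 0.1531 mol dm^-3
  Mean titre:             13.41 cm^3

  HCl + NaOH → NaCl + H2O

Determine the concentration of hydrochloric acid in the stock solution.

0.4087 mol/L

n(NaOH) = 0.01341 × 0.1531 = 2.053 × 10^-3 mol
n(HCl) in the aliquot = 2.053 × 10^-3 mol (1:1 ratio)
[HCl]_dilute = 2.053 × 10^-3 / 0.02000 = 0.1027 mol/L
Dilution factor = 100.0 / 25.12 = 3.981
[HCl]_stock = 0.1027 × 3.981 = 0.4087 mol/L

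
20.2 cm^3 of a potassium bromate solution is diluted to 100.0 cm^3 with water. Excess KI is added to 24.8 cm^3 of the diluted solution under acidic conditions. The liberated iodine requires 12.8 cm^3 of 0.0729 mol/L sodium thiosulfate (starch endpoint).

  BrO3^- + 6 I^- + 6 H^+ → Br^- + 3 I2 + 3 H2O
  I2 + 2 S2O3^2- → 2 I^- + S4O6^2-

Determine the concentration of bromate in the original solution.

0.0310 mol/L

n(S2O3^2-) = 0.0128 × 0.0729 = 9.33 × 10^-4 mol
n(I2) = n(S2O3^2-)/2 = 4.67 × 10^-4 mol
From the 1:3 ratio, n(BrO3^-) in the aliquot = 1/3 × 4.67 × 10^-4 = 1.56 × 10^-4 mol
[BrO3^-]_dilute = 1.56 × 10^-4 / 0.0248 = 0.00627 mol/L
[BrO3^-]_original = 0.00627 × 100.0/20.2 = 0.0310 mol/L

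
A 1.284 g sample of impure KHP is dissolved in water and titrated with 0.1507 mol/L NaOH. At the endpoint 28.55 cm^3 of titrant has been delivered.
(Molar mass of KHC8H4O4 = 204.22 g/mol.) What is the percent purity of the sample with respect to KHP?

68.43 %

KHC8H4O4 + NaOH → KNaC8H4O4 + H2O
n(NaOH) = 0.02855 L × 0.1507 mol/L = 4.302 × 10^-3 mol
n(KHC8H4O4) = 4.302 × 10^-3 mol (1:1 ratio)
mass of KHC8H4O4 = 4.302 × 10^-3 × 204.22 g/mol = 0.8787 g
% KHC8H4O4 = 0.8787 / 1.284 × 100 = 68.43 %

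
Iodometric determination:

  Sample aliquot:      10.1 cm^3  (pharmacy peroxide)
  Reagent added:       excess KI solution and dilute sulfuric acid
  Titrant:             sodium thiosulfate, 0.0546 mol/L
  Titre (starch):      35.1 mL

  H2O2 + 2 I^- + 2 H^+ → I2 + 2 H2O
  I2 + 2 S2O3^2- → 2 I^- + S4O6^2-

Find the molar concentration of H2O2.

n(S2O3^2-) = 0.0351 × 0.0546 = 1.92 × 10^-3 mol
n(I2) = n(S2O3^2-)/2 = 9.58 × 10^-4 mol
n(H2O2) in the aliquot = 9.58 × 10^-4 mol (1:1 ratio)
[H2O2] = 9.58 × 10^-4 / 0.0101 = 0.0949 mol/L

0.0949 mol/L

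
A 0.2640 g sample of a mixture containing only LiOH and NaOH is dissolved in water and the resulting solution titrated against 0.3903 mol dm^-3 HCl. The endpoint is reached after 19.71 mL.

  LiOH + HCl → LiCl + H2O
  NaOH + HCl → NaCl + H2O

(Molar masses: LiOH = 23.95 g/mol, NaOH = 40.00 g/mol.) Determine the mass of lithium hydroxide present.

n(HCl) = 0.01971 × 0.3903 = 7.693 × 10^-3 mol
Let x = n(LiOH), y = n(NaOH).
Titrant: 1x + 1y = 7.693 × 10^-3;  mass: 23.95x + 40.00y = 0.2640
Solving, x = 2.724 × 10^-3 mol, y = 4.969 × 10^-3 mol
mass of LiOH = 2.724 × 10^-3 × 23.95 = 0.06523 g

0.06523 g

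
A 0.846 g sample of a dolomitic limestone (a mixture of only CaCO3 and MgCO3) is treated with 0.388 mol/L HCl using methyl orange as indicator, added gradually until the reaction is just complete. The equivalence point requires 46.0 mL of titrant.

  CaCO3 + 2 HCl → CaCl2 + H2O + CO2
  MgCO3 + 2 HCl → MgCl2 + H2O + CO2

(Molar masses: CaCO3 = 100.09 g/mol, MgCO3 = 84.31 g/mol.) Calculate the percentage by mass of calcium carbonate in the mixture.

70.2 %

n(HCl) = 0.0460 × 0.388 = 0.0178 mol
Let x = n(CaCO3), y = n(MgCO3).
Titrant: 2x + 2y = 0.0178;  mass: 100.09x + 84.31y = 0.846
Solving, x = 5.93 × 10^-3 mol, y = 2.99 × 10^-3 mol
mass of CaCO3 = 5.93 × 10^-3 × 100.09 = 0.594 g
% CaCO3 = 0.594 / 0.846 × 100 = 70.2 %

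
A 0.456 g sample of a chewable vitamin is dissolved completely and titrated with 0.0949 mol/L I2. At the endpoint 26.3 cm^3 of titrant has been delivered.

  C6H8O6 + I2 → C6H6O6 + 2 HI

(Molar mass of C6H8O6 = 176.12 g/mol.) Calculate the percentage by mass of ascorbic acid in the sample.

96.4 %

n(I2) = 0.0263 L × 0.0949 mol/L = 2.50 × 10^-3 mol
n(C6H8O6) = 2.50 × 10^-3 mol (1:1 ratio)
mass of C6H8O6 = 2.50 × 10^-3 × 176.12 g/mol = 0.440 g
% C6H8O6 = 0.440 / 0.456 × 100 = 96.4 %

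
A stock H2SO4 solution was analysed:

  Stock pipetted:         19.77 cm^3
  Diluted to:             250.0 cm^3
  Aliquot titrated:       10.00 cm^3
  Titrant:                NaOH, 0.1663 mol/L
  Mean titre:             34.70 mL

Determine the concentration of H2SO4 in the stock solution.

H2SO4 + 2 NaOH → Na2SO4 + 2 H2O
n(NaOH) = 0.03470 × 0.1663 = 5.771 × 10^-3 mol
From the 1:2 ratio, n(H2SO4) in the aliquot = 1/2 × 5.771 × 10^-3 = 2.885 × 10^-3 mol
[H2SO4]_dilute = 2.885 × 10^-3 / 0.01000 = 0.2885 mol/L
Dilution factor = 250.0 / 19.77 = 12.65
[H2SO4]_stock = 0.2885 × 12.65 = 3.649 mol/L

3.649 mol/L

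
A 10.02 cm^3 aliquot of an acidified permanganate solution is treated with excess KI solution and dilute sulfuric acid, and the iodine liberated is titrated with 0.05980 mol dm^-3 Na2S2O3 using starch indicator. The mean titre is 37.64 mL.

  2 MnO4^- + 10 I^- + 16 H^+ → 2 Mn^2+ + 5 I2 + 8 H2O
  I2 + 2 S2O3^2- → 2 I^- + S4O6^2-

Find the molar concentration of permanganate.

n(S2O3^2-) = 0.03764 × 0.05980 = 2.251 × 10^-3 mol
n(I2) = n(S2O3^2-)/2 = 1.125 × 10^-3 mol
From the 2:5 ratio, n(MnO4^-) in the aliquot = 2/5 × 1.125 × 10^-3 = 4.502 × 10^-4 mol
[MnO4^-] = 4.502 × 10^-4 / 0.01002 = 0.04493 mol/L

0.04493 mol/L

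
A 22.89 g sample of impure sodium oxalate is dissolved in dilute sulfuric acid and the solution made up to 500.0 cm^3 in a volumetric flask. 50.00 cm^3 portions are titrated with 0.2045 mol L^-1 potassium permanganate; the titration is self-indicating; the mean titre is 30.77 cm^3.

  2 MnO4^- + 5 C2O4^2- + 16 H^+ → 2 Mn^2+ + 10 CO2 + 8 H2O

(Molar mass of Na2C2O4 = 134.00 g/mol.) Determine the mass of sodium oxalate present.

n(KMnO4) per titration = 0.03077 × 0.2045 = 6.292 × 10^-3 mol
From the 5:2 ratio, n(Na2C2O4) in each aliquot = 5/2 × 6.292 × 10^-3 = 0.01573 mol
n(Na2C2O4) in the whole flask = 0.01573 × 500.0/50.00 = 0.1573 mol
mass of Na2C2O4 = 0.1573 × 134.00 = 21.08 g

21.08 g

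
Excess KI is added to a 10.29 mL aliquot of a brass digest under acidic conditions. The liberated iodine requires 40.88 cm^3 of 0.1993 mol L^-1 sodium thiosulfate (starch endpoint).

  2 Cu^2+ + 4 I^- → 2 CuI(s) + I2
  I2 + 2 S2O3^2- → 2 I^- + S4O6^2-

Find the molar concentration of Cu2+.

0.7918 mol/L

n(S2O3^2-) = 0.04088 × 0.1993 = 8.147 × 10^-3 mol
n(I2) = n(S2O3^2-)/2 = 4.074 × 10^-3 mol
From the 2:1 ratio, n(Cu2+) in the aliquot = 2/1 × 4.074 × 10^-3 = 8.147 × 10^-3 mol
[Cu2+] = 8.147 × 10^-3 / 0.01029 = 0.7918 mol/L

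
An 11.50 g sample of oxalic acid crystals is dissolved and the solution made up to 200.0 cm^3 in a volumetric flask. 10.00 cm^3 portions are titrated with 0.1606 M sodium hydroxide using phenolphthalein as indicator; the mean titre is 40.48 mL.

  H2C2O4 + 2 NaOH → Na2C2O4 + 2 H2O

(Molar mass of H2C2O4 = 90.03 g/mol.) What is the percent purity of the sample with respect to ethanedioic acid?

50.90 %

n(NaOH) per titration = 0.04048 × 0.1606 = 6.501 × 10^-3 mol
From the 1:2 ratio, n(H2C2O4) in each aliquot = 1/2 × 6.501 × 10^-3 = 3.251 × 10^-3 mol
n(H2C2O4) in the whole flask = 3.251 × 10^-3 × 200.0/10.00 = 0.06501 mol
mass of H2C2O4 = 0.06501 × 90.03 = 5.853 g
% H2C2O4 = 5.853 / 11.50 × 100 = 50.90 %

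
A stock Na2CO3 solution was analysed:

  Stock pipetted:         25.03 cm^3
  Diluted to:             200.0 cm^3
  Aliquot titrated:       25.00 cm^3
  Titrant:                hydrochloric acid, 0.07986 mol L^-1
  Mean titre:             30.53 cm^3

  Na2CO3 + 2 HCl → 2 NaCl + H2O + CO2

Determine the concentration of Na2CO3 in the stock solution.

n(HCl) = 0.03053 × 0.07986 = 2.438 × 10^-3 mol
From the 1:2 ratio, n(Na2CO3) in the aliquot = 1/2 × 2.438 × 10^-3 = 1.219 × 10^-3 mol
[Na2CO3]_dilute = 1.219 × 10^-3 / 0.02500 = 0.04876 mol/L
Dilution factor = 200.0 / 25.03 = 7.990
[Na2CO3]_stock = 0.04876 × 7.990 = 0.3896 mol/L

0.3896 mol/L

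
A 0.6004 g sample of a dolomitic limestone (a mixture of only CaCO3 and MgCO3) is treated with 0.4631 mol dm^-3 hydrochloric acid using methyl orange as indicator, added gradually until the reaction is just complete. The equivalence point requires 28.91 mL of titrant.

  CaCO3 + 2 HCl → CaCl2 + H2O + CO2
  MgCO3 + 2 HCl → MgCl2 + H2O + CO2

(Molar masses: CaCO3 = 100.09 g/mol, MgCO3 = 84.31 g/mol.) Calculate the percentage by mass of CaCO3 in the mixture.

n(HCl) = 0.02891 × 0.4631 = 0.01339 mol
Let x = n(CaCO3), y = n(MgCO3).
Titrant: 2x + 2y = 0.01339;  mass: 100.09x + 84.31y = 0.6004
Solving, x = 2.283 × 10^-3 mol, y = 4.412 × 10^-3 mol
mass of CaCO3 = 2.283 × 10^-3 × 100.09 = 0.2285 g
% CaCO3 = 0.2285 / 0.6004 × 100 = 38.05 %

38.05 %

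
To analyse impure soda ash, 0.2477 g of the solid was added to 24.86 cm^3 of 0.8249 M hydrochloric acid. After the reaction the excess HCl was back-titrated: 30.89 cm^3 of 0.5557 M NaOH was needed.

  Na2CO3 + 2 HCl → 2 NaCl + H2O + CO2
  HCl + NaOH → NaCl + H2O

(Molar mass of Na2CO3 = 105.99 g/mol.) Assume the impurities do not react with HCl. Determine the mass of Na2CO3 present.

0.1771 g

n(HCl) added = 0.02486 × 0.8249 = 0.02051 mol
n(NaOH) used in back-titration = 0.03089 × 0.5557 = 0.01717 mol
n(HCl) left over = 0.01717 mol (1:1 ratio)
n(HCl) consumed by analyte = 0.02051 − 0.01717 = 3.341 × 10^-3 mol
From the 1:2 ratio, n(Na2CO3) = 1/2 × 3.341 × 10^-3 = 1.671 × 10^-3 mol
mass of Na2CO3 = 1.671 × 10^-3 × 105.99 = 0.1771 g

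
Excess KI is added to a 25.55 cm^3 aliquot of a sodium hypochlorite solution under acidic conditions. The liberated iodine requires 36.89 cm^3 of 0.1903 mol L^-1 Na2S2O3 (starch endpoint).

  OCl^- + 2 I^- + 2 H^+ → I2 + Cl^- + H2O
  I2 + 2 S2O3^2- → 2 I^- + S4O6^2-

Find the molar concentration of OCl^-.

n(S2O3^2-) = 0.03689 × 0.1903 = 7.020 × 10^-3 mol
n(I2) = n(S2O3^2-)/2 = 3.510 × 10^-3 mol
n(OCl^-) in the aliquot = 3.510 × 10^-3 mol (1:1 ratio)
[OCl^-] = 3.510 × 10^-3 / 0.02555 = 0.1374 mol/L

0.1374 mol/L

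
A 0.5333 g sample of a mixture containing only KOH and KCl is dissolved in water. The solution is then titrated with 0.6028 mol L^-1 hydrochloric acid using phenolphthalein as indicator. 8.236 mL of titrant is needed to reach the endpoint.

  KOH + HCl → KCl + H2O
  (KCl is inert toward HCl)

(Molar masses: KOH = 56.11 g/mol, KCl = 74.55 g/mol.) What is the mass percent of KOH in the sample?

n(HCl) = 0.008236 × 0.6028 = 4.965 × 10^-3 mol
Let x = n(KOH), y = n(KCl).
Titrant: 1x = 4.965 × 10^-3;  mass: 56.11x + 74.55y = 0.5333
Solving, x = 4.965 × 10^-3 mol, y = 3.417 × 10^-3 mol
mass of KOH = 4.965 × 10^-3 × 56.11 = 0.2786 g
% KOH = 0.2786 / 0.5333 × 100 = 52.23 %

52.23 %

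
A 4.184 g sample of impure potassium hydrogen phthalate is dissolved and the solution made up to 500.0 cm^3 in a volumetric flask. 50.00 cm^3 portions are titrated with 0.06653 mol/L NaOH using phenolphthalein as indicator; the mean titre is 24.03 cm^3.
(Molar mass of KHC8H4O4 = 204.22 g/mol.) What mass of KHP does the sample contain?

KHC8H4O4 + NaOH → KNaC8H4O4 + H2O
n(NaOH) per titration = 0.02403 × 0.06653 = 1.599 × 10^-3 mol
n(KHC8H4O4) in each aliquot = 1.599 × 10^-3 mol (1:1 ratio)
n(KHC8H4O4) in the whole flask = 1.599 × 10^-3 × 500.0/50.00 = 0.01599 mol
mass of KHC8H4O4 = 0.01599 × 204.22 = 3.265 g

3.265 g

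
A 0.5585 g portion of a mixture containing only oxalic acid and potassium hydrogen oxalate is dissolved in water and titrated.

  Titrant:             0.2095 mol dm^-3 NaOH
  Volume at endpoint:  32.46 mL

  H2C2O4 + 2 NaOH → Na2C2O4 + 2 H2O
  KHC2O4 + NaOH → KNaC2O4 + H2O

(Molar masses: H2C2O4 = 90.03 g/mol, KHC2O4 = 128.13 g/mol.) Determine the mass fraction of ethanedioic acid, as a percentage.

n(NaOH) = 0.03246 × 0.2095 = 6.800 × 10^-3 mol
Let x = n(H2C2O4), y = n(KHC2O4).
Titrant: 2x + 1y = 6.800 × 10^-3;  mass: 90.03x + 128.13y = 0.5585
Solving, x = 1.882 × 10^-3 mol, y = 3.037 × 10^-3 mol
mass of H2C2O4 = 1.882 × 10^-3 × 90.03 = 0.1694 g
% H2C2O4 = 0.1694 / 0.5585 × 100 = 30.34 %

30.34 %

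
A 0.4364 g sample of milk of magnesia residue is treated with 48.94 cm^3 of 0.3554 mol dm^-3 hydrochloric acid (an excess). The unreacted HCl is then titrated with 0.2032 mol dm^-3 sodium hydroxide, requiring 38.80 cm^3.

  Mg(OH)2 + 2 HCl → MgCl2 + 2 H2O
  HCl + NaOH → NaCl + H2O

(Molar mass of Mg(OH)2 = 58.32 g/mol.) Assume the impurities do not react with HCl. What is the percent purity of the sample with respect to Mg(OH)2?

63.54 %

n(HCl) added = 0.04894 × 0.3554 = 0.01739 mol
n(NaOH) used in back-titration = 0.03880 × 0.2032 = 7.884 × 10^-3 mol
n(HCl) left over = 7.884 × 10^-3 mol (1:1 ratio)
n(HCl) consumed by analyte = 0.01739 − 7.884 × 10^-3 = 9.509 × 10^-3 mol
From the 1:2 ratio, n(Mg(OH)2) = 1/2 × 9.509 × 10^-3 = 4.755 × 10^-3 mol
mass of Mg(OH)2 = 4.755 × 10^-3 × 58.32 = 0.2773 g
% Mg(OH)2 = 0.2773 / 0.4364 × 100 = 63.54 %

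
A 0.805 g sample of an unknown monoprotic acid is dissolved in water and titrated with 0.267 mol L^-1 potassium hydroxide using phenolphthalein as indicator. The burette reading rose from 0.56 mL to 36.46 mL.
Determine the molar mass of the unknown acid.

n(KOH) = 0.0359 L × 0.267 mol/L = 9.59 × 10^-3 mol
n(HA) = 9.59 × 10^-3 mol (1:1 ratio)
M = m / n = 0.805 g / 9.59 × 10^-3 mol = 84.0 g/mol

84.0 g/mol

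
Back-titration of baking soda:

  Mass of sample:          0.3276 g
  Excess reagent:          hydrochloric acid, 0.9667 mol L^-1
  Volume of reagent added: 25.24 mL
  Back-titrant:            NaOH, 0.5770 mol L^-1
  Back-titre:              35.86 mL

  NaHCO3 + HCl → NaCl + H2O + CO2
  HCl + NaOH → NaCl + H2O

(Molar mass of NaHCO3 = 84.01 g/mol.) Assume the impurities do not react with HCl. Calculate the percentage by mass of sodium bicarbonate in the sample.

95.10 %

n(HCl) added = 0.02524 × 0.9667 = 0.02440 mol
n(NaOH) used in back-titration = 0.03586 × 0.5770 = 0.02069 mol
n(HCl) left over = 0.02069 mol (1:1 ratio)
n(HCl) consumed by analyte = 0.02440 − 0.02069 = 3.708 × 10^-3 mol
n(NaHCO3) = 3.708 × 10^-3 mol (1:1 ratio)
mass of NaHCO3 = 3.708 × 10^-3 × 84.01 = 0.3115 g
% NaHCO3 = 0.3115 / 0.3276 × 100 = 95.10 %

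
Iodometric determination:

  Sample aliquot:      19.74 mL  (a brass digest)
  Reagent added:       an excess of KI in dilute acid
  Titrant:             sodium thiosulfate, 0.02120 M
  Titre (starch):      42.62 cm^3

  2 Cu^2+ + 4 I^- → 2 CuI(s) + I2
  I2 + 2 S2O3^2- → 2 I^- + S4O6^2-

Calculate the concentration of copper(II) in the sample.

0.04577 M

n(S2O3^2-) = 0.04262 × 0.02120 = 9.035 × 10^-4 mol
n(I2) = n(S2O3^2-)/2 = 4.518 × 10^-4 mol
From the 2:1 ratio, n(Cu2+) in the aliquot = 2/1 × 4.518 × 10^-4 = 9.035 × 10^-4 mol
[Cu2+] = 9.035 × 10^-4 / 0.01974 = 0.04577 mol/L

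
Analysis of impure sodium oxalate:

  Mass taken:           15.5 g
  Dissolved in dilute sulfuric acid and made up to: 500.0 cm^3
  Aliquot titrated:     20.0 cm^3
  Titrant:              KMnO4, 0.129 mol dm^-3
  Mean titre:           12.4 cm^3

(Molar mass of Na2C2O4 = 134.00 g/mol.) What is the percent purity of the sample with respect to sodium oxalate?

86.4 %

2 MnO4^- + 5 C2O4^2- + 16 H^+ → 2 Mn^2+ + 10 CO2 + 8 H2O
n(KMnO4) per titration = 0.0124 × 0.129 = 1.60 × 10^-3 mol
From the 5:2 ratio, n(Na2C2O4) in each aliquot = 5/2 × 1.60 × 10^-3 = 4.00 × 10^-3 mol
n(Na2C2O4) in the whole flask = 4.00 × 10^-3 × 500.0/20.0 = 0.100 mol
mass of Na2C2O4 = 0.100 × 134.00 = 13.4 g
% Na2C2O4 = 13.4 / 15.5 × 100 = 86.4 %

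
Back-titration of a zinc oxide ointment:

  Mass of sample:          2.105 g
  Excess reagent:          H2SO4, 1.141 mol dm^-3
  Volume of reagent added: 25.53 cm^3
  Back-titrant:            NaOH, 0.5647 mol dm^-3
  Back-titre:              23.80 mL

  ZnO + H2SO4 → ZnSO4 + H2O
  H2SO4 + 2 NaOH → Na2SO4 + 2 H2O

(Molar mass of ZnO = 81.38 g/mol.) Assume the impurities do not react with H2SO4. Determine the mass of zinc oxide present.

1.824 g

n(H2SO4) added = 0.02553 × 1.141 = 0.02913 mol
n(NaOH) used in back-titration = 0.02380 × 0.5647 = 0.01344 mol
From the 1:2 ratio, n(H2SO4) left over = 1/2 × 0.01344 = 6.720 × 10^-3 mol
n(H2SO4) consumed by analyte = 0.02913 − 6.720 × 10^-3 = 0.02241 mol
n(ZnO) = 0.02241 mol (1:1 ratio)
mass of ZnO = 0.02241 × 81.38 = 1.824 g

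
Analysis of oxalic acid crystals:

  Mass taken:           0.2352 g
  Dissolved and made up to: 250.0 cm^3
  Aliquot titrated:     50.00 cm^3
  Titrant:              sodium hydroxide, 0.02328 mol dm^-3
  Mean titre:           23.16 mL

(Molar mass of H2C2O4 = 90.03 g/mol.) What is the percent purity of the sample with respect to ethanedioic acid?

51.60 %

H2C2O4 + 2 NaOH → Na2C2O4 + 2 H2O
n(NaOH) per titration = 0.02316 × 0.02328 = 5.392 × 10^-4 mol
From the 1:2 ratio, n(H2C2O4) in each aliquot = 1/2 × 5.392 × 10^-4 = 2.696 × 10^-4 mol
n(H2C2O4) in the whole flask = 2.696 × 10^-4 × 250.0/50.00 = 1.348 × 10^-3 mol
mass of H2C2O4 = 1.348 × 10^-3 × 90.03 = 0.1214 g
% H2C2O4 = 0.1214 / 0.2352 × 100 = 51.60 %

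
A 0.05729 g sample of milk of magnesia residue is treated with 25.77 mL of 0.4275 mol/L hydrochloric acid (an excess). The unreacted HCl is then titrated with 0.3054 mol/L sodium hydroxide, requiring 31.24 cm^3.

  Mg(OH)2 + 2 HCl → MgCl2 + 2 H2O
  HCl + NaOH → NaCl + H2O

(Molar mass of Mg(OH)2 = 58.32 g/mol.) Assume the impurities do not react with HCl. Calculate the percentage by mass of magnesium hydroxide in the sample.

n(HCl) added = 0.02577 × 0.4275 = 0.01102 mol
n(NaOH) used in back-titration = 0.03124 × 0.3054 = 9.541 × 10^-3 mol
n(HCl) left over = 9.541 × 10^-3 mol (1:1 ratio)
n(HCl) consumed by analyte = 0.01102 − 9.541 × 10^-3 = 1.476 × 10^-3 mol
From the 1:2 ratio, n(Mg(OH)2) = 1/2 × 1.476 × 10^-3 = 7.380 × 10^-4 mol
mass of Mg(OH)2 = 7.380 × 10^-4 × 58.32 = 0.04304 g
% Mg(OH)2 = 0.04304 / 0.05729 × 100 = 75.13 %

75.13 %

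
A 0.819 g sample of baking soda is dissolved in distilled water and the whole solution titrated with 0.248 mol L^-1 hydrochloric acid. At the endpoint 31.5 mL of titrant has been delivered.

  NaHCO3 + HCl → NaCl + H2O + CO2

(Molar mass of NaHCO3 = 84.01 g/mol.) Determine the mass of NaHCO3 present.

0.656 g

n(HCl) = 0.0315 L × 0.248 mol/L = 7.81 × 10^-3 mol
n(NaHCO3) = 7.81 × 10^-3 mol (1:1 ratio)
mass of NaHCO3 = 7.81 × 10^-3 × 84.01 g/mol = 0.656 g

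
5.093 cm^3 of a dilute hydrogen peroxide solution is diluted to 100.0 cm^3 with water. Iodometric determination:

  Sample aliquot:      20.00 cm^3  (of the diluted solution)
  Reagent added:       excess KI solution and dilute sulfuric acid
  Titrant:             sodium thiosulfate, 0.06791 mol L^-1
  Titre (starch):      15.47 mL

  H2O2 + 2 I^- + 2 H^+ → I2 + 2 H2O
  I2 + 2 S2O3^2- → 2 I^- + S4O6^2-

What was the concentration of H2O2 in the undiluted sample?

0.5157 mol/L

n(S2O3^2-) = 0.01547 × 0.06791 = 1.051 × 10^-3 mol
n(I2) = n(S2O3^2-)/2 = 5.253 × 10^-4 mol
n(H2O2) in the aliquot = 5.253 × 10^-4 mol (1:1 ratio)
[H2O2]_dilute = 5.253 × 10^-4 / 0.02000 = 0.02626 mol/L
[H2O2]_original = 0.02626 × 100.0/5.093 = 0.5157 mol/L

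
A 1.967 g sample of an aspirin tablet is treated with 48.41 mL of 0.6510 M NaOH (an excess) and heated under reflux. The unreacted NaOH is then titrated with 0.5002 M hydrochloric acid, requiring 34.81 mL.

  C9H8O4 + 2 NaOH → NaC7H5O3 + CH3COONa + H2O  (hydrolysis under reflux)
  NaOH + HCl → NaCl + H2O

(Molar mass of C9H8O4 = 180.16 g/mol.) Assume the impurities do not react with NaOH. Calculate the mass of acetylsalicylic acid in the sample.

n(NaOH) added = 0.04841 × 0.6510 = 0.03151 mol
n(HCl) used in back-titration = 0.03481 × 0.5002 = 0.01741 mol
n(NaOH) left over = 0.01741 mol (1:1 ratio)
n(NaOH) consumed by analyte = 0.03151 − 0.01741 = 0.01410 mol
From the 1:2 ratio, n(C9H8O4) = 1/2 × 0.01410 = 7.051 × 10^-3 mol
mass of C9H8O4 = 7.051 × 10^-3 × 180.16 = 1.270 g

1.270 g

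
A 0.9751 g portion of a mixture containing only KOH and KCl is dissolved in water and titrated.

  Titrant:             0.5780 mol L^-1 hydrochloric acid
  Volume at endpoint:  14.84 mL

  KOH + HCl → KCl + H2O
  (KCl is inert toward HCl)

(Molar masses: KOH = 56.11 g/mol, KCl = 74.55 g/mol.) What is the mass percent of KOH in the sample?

n(HCl) = 0.01484 × 0.5780 = 8.578 × 10^-3 mol
Let x = n(KOH), y = n(KCl).
Titrant: 1x = 8.578 × 10^-3;  mass: 56.11x + 74.55y = 0.9751
Solving, x = 8.578 × 10^-3 mol, y = 6.624 × 10^-3 mol
mass of KOH = 8.578 × 10^-3 × 56.11 = 0.4813 g
% KOH = 0.4813 / 0.9751 × 100 = 49.36 %

49.36 %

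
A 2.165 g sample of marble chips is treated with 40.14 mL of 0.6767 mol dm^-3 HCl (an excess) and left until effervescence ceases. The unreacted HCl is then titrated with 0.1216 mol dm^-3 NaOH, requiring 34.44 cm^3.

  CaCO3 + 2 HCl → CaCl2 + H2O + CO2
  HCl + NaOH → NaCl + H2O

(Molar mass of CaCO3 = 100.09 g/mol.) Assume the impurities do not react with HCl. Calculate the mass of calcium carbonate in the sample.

n(HCl) added = 0.04014 × 0.6767 = 0.02716 mol
n(NaOH) used in back-titration = 0.03444 × 0.1216 = 4.188 × 10^-3 mol
n(HCl) left over = 4.188 × 10^-3 mol (1:1 ratio)
n(HCl) consumed by analyte = 0.02716 − 4.188 × 10^-3 = 0.02297 mol
From the 1:2 ratio, n(CaCO3) = 1/2 × 0.02297 = 0.01149 mol
mass of CaCO3 = 0.01149 × 100.09 = 1.150 g

1.150 g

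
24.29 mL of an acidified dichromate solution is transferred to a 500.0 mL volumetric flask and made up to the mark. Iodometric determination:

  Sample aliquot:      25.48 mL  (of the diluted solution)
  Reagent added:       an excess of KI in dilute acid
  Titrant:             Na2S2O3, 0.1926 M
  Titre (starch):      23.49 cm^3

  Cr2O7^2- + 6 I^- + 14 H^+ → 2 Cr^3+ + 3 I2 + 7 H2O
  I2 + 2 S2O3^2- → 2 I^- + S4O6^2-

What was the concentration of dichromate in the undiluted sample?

0.6092 M

n(S2O3^2-) = 0.02349 × 0.1926 = 4.524 × 10^-3 mol
n(I2) = n(S2O3^2-)/2 = 2.262 × 10^-3 mol
From the 1:3 ratio, n(Cr2O7^2-) in the aliquot = 1/3 × 2.262 × 10^-3 = 7.540 × 10^-4 mol
[Cr2O7^2-]_dilute = 7.540 × 10^-4 / 0.02548 = 0.02959 mol/L
[Cr2O7^2-]_original = 0.02959 × 500.0/24.29 = 0.6092 mol/L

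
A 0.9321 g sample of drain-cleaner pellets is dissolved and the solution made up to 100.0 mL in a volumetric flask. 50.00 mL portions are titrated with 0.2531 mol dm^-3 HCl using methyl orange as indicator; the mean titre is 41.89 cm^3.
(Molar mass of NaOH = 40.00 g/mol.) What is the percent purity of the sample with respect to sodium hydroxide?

91.00 %

NaOH + HCl → NaCl + H2O
n(HCl) per titration = 0.04189 × 0.2531 = 0.01060 mol
n(NaOH) in each aliquot = 0.01060 mol (1:1 ratio)
n(NaOH) in the whole flask = 0.01060 × 100.0/50.00 = 0.02120 mol
mass of NaOH = 0.02120 × 40.00 = 0.8482 g
% NaOH = 0.8482 / 0.9321 × 100 = 91.00 %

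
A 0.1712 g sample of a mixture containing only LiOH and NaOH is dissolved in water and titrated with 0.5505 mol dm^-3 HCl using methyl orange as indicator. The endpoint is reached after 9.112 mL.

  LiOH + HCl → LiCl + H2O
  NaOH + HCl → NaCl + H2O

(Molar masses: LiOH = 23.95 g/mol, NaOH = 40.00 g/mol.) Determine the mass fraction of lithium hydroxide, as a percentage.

25.67 %

n(HCl) = 0.009112 × 0.5505 = 5.016 × 10^-3 mol
Let x = n(LiOH), y = n(NaOH).
Titrant: 1x + 1y = 5.016 × 10^-3;  mass: 23.95x + 40.00y = 0.1712
Solving, x = 1.835 × 10^-3 mol, y = 3.181 × 10^-3 mol
mass of LiOH = 1.835 × 10^-3 × 23.95 = 0.04394 g
% LiOH = 0.04394 / 0.1712 × 100 = 25.67 %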